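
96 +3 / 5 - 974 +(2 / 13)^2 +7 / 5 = -148040 / 169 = -875.98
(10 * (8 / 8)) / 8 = 5 / 4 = 1.25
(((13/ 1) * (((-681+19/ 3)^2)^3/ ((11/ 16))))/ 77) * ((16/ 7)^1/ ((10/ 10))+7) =215045699512806210.94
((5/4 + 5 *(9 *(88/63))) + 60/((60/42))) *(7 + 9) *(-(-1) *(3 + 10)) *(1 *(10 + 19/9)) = 267295.68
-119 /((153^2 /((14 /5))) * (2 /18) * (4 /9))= -49 /170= -0.29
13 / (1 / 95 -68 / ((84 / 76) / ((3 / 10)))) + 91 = 1107652 / 12267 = 90.30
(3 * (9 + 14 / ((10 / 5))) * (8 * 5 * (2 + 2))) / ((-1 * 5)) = -1536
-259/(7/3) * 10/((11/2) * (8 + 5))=-2220/143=-15.52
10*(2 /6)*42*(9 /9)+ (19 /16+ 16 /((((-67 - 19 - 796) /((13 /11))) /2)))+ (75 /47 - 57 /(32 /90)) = -17.57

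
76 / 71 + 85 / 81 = 12191 / 5751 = 2.12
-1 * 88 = -88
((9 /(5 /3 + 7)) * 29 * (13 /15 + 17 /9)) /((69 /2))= 3596 /1495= 2.41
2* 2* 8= 32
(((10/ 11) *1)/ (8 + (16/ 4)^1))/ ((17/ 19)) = 95/ 1122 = 0.08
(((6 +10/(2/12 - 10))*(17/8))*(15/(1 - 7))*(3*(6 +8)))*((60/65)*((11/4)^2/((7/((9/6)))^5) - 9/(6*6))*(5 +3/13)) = 82785655395/62538112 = 1323.76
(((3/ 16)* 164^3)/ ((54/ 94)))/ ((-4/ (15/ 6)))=-16196435/ 18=-899801.94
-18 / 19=-0.95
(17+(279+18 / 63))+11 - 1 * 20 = 2011 / 7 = 287.29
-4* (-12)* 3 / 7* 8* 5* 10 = 57600 / 7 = 8228.57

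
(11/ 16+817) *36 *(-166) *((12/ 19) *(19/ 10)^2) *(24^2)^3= -53228012903202816/ 25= -2129120516128112.64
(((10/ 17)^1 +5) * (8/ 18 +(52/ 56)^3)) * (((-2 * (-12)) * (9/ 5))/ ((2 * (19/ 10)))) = 461235/ 5831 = 79.10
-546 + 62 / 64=-545.03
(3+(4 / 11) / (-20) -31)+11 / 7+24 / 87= -292198 / 11165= -26.17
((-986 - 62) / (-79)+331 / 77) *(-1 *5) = -534225 / 6083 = -87.82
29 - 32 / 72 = 257 / 9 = 28.56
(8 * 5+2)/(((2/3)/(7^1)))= 441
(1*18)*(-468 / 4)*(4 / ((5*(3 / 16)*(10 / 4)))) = -89856 / 25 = -3594.24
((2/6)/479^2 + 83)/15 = 11426162/2064969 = 5.53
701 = 701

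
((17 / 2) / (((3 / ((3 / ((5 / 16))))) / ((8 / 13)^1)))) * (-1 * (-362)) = 393856 / 65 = 6059.32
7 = 7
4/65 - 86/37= -5442/2405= -2.26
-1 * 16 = -16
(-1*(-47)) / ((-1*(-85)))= 47 / 85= 0.55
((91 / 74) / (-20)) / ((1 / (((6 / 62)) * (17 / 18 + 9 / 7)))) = -3653 / 275280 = -0.01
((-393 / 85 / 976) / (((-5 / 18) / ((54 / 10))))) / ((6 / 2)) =31833 / 1037000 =0.03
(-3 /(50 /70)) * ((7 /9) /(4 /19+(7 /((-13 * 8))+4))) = -0.79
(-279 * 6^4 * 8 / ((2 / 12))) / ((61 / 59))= -1024005888 / 61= -16786981.77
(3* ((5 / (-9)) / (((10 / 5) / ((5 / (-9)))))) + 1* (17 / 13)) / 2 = 0.89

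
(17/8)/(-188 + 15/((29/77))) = -493/34376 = -0.01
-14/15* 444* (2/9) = -4144/45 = -92.09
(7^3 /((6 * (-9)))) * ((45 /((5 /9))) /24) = -343 /16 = -21.44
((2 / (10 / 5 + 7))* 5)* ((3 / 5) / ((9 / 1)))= 2 / 27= 0.07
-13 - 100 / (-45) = -97 / 9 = -10.78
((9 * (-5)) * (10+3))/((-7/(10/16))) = 2925/56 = 52.23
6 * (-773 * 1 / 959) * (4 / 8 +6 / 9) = -773 / 137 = -5.64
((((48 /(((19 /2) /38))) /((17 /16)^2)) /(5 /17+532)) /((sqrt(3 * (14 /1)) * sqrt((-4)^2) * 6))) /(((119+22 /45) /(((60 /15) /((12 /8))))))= 40960 * sqrt(42) /5790120287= 0.00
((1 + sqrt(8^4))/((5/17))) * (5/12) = 1105/12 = 92.08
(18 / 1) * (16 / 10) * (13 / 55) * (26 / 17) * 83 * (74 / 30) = 49823904 / 23375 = 2131.50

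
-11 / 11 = -1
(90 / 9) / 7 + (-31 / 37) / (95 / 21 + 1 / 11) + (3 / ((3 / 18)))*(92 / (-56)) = -7820201 / 276094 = -28.32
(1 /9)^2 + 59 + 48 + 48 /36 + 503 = 49519 /81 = 611.35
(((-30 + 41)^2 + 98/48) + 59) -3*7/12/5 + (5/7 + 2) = 154901/840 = 184.41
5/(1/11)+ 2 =57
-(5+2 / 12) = -31 / 6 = -5.17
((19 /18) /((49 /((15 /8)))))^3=0.00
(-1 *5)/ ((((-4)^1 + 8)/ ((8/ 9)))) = -10/ 9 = -1.11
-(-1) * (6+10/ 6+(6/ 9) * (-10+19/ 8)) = 2.58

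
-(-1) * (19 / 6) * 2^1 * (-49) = -931 / 3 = -310.33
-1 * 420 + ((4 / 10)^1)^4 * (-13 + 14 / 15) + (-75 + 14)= -4512271 / 9375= -481.31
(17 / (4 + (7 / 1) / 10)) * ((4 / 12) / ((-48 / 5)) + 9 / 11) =105485 / 37224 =2.83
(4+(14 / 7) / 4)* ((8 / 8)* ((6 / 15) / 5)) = 9 / 25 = 0.36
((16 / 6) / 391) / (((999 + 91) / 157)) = 628 / 639285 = 0.00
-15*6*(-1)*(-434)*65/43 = -2538900/43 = -59044.19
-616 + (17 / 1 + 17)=-582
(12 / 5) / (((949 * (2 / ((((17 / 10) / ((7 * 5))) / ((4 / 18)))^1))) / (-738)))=-169371 / 830375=-0.20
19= 19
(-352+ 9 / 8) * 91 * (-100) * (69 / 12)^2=3378154325 / 32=105567322.66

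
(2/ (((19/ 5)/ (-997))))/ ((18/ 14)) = -69790/ 171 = -408.13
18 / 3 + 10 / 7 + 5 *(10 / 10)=87 / 7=12.43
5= 5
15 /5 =3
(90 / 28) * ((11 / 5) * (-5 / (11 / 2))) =-45 / 7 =-6.43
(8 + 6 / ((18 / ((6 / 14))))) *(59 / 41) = 3363 / 287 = 11.72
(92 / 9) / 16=23 / 36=0.64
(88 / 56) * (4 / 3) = 44 / 21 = 2.10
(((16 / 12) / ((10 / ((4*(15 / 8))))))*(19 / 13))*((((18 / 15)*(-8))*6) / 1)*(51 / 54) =-5168 / 65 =-79.51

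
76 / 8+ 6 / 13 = 259 / 26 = 9.96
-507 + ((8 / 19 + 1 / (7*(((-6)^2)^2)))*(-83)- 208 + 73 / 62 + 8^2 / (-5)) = -20347139227 / 26717040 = -761.58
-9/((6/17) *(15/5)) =-17/2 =-8.50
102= 102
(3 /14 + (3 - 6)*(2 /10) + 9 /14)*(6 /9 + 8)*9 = 702 /35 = 20.06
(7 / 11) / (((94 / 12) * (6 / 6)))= 0.08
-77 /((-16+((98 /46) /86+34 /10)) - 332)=761530 /3407849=0.22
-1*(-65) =65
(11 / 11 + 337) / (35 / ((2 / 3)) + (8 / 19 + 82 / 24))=77064 / 12845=6.00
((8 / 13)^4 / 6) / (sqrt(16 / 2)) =512 * sqrt(2) / 85683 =0.01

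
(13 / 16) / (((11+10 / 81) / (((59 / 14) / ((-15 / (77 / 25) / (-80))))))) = 227799 / 45050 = 5.06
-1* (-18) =18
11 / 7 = 1.57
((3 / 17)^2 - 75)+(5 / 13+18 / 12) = -549155 / 7514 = -73.08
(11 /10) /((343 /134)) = 737 /1715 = 0.43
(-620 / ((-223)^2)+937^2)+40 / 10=43660718697 / 49729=877972.99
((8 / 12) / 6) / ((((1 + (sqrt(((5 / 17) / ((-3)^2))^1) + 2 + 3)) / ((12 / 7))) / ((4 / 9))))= 544 / 38521 -16 * sqrt(85) / 346689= 0.01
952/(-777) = -136/111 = -1.23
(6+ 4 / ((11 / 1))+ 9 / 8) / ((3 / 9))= 1977 / 88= 22.47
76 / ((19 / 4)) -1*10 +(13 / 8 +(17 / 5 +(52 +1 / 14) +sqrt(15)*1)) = 66.97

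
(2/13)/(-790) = -1/5135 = -0.00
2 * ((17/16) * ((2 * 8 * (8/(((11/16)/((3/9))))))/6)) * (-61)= -132736/99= -1340.77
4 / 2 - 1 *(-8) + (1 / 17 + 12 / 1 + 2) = 409 / 17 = 24.06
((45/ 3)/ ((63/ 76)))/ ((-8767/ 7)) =-380/ 26301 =-0.01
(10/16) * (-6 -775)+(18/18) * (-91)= -4633/8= -579.12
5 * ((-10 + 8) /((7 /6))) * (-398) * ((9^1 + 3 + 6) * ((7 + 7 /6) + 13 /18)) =3820800 /7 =545828.57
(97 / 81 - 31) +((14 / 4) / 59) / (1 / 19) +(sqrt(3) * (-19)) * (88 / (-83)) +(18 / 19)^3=-1824165605 / 65558322 +1672 * sqrt(3) / 83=7.07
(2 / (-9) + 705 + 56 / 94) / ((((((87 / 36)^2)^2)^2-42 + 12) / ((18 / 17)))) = 256589857161216 / 389390222702719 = 0.66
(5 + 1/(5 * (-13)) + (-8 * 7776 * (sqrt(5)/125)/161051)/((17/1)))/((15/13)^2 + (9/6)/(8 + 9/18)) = 5967/1805-876096 * sqrt(5)/7267426375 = 3.31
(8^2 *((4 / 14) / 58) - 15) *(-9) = 132.16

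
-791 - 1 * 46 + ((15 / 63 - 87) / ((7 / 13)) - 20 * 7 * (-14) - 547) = 60986 / 147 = 414.87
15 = 15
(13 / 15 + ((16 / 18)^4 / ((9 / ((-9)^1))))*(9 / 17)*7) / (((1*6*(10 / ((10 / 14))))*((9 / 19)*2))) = -1703483 / 93691080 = -0.02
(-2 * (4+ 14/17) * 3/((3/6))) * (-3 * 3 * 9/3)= 1562.82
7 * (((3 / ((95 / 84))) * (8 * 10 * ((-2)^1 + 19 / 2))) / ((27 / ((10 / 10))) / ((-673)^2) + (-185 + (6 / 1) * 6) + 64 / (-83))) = -74.39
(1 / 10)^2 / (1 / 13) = 13 / 100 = 0.13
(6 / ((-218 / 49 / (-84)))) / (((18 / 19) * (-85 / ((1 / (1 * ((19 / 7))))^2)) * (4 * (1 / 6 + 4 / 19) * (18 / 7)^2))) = -823543 / 43026660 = -0.02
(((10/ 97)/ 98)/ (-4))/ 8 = -5/ 152096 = -0.00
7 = 7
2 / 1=2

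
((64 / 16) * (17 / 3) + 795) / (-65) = -2453 / 195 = -12.58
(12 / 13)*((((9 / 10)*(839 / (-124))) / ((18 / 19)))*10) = -47823 / 806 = -59.33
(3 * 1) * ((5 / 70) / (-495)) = -1 / 2310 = -0.00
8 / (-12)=-2 / 3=-0.67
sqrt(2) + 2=3.41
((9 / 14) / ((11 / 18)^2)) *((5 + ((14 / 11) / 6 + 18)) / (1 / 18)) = 6700968 / 9317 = 719.22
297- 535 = -238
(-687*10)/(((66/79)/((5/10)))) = -90455/22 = -4111.59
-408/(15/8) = -1088/5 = -217.60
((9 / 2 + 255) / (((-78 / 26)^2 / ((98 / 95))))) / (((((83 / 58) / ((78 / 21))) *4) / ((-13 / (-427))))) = 847873 / 1442955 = 0.59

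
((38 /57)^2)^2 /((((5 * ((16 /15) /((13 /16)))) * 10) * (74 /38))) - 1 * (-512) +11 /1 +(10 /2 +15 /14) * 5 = 619141969 /1118880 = 553.36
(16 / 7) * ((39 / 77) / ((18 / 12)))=0.77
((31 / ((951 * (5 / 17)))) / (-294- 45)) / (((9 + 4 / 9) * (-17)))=31 / 15223925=0.00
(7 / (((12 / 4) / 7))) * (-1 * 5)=-245 / 3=-81.67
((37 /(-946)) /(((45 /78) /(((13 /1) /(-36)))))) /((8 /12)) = 0.04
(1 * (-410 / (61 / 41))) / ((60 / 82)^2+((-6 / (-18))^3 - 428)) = 152591094 / 236675791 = 0.64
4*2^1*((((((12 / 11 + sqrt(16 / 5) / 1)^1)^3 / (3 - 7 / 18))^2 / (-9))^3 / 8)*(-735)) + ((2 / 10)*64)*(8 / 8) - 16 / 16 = 280891284532833829856282680652891947008*sqrt(5) / 2128250920936362219545865491796875 + 6909288318613735453638828955493422056007 / 23410760130299984415004520409765625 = 590254.24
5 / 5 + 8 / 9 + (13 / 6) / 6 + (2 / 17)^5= 2.25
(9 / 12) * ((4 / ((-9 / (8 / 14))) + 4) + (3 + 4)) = 677 / 84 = 8.06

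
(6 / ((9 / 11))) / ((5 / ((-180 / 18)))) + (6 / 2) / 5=-211 / 15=-14.07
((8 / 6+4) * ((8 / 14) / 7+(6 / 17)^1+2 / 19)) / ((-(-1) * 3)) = 45568 / 47481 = 0.96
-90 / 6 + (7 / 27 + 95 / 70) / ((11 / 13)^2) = -582811 / 45738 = -12.74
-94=-94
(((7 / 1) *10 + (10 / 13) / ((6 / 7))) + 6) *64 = 191936 / 39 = 4921.44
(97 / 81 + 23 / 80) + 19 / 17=286711 / 110160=2.60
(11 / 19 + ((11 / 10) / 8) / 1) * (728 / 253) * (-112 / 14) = -36036 / 2185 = -16.49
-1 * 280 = -280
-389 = -389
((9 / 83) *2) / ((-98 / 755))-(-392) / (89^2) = -52228931 / 32214707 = -1.62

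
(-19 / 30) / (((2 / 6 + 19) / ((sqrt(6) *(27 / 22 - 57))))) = 4.48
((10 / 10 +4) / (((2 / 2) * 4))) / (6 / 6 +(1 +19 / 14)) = 35 / 94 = 0.37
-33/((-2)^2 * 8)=-33/32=-1.03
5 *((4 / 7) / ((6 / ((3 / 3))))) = 10 / 21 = 0.48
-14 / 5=-2.80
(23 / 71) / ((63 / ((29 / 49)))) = 667 / 219177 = 0.00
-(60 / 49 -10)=430 / 49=8.78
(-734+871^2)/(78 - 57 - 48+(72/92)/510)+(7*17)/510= -3704239673/131955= -28071.99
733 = 733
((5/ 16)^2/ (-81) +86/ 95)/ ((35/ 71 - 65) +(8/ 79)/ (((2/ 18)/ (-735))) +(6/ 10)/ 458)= -2287523568581/ 1858188850770816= -0.00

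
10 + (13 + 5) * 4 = 82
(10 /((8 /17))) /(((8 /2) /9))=765 /16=47.81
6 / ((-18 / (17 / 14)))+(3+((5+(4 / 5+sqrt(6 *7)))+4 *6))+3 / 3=sqrt(42)+7013 / 210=39.88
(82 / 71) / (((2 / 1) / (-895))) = -36695 / 71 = -516.83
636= 636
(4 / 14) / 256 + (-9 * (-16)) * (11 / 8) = 177409 / 896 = 198.00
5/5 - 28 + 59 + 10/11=362/11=32.91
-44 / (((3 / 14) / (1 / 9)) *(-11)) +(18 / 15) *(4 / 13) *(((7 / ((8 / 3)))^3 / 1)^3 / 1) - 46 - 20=62454447910021 / 29444014080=2121.13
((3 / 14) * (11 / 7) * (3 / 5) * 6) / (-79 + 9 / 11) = -3267 / 210700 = -0.02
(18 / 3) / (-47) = -6 / 47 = -0.13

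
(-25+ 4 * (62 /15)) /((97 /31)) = -3937 /1455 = -2.71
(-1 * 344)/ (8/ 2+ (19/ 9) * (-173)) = 3096/ 3251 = 0.95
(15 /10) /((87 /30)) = 15 /29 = 0.52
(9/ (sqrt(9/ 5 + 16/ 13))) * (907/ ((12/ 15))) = 40815 * sqrt(12805)/ 788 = 5861.16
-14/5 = -2.80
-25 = -25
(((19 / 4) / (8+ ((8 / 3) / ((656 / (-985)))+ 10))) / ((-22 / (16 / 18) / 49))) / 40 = -38171 / 2272380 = -0.02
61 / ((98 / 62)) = 1891 / 49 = 38.59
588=588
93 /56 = 1.66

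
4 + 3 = 7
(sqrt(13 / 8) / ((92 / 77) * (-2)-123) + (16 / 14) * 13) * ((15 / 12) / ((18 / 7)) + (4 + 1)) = 5135 / 63-6083 * sqrt(26) / 556128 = 81.45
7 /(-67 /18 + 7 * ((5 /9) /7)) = -42 /19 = -2.21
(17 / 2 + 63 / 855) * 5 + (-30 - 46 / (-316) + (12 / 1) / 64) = 317047 / 24016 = 13.20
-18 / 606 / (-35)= 3 / 3535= 0.00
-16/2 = -8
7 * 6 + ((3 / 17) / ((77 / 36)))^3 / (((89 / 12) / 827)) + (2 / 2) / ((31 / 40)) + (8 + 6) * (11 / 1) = 1221277223722324 / 6188289749411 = 197.35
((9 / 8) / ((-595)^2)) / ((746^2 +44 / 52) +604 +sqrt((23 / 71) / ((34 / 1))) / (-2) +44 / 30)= 13689*sqrt(55522) / 6455375336706292020820964 +2707388805771 / 474659951228403825060365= 0.00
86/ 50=43/ 25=1.72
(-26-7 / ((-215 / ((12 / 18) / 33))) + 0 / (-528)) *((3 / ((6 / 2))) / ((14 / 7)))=-276698 / 21285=-13.00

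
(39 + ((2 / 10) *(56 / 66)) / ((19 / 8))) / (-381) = -122489 / 1194435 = -0.10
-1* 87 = -87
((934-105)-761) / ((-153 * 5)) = -4 / 45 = -0.09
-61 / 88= -0.69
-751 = -751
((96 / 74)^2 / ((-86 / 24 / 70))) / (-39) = 645120 / 765271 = 0.84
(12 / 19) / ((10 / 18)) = 108 / 95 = 1.14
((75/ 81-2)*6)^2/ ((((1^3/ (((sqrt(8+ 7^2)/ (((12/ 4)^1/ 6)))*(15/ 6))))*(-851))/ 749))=-12598180*sqrt(57)/ 68931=-1379.85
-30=-30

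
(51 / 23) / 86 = 51 / 1978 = 0.03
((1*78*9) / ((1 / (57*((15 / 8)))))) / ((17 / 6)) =26479.85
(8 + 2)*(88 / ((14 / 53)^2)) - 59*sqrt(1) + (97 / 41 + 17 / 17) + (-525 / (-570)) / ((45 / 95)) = 12558.15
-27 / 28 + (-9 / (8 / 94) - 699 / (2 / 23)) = -8145.21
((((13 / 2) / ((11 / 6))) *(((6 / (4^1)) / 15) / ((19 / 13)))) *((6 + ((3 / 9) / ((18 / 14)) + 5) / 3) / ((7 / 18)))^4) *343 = 210288375744512 / 15997905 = 13144744.62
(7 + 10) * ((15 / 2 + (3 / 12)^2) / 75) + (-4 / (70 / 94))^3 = -315416501 / 2058000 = -153.26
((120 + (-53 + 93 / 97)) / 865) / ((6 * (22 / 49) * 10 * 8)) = 5047 / 13844325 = 0.00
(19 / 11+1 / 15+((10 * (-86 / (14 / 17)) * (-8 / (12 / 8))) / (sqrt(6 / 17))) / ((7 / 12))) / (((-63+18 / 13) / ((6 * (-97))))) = 746512 / 44055+589946240 * sqrt(102) / 39249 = 151821.19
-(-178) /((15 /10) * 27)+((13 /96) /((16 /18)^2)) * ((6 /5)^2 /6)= 9198893 /2073600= 4.44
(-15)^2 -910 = -685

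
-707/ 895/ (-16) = 707/ 14320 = 0.05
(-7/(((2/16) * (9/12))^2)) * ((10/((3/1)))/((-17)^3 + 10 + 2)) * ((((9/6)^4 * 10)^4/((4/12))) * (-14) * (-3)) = 2197176384375/4901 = 448311851.54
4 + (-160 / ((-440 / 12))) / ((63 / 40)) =1564 / 231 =6.77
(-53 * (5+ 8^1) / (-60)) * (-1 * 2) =-689 / 30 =-22.97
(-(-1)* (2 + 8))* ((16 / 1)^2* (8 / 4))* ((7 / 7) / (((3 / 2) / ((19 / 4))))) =48640 / 3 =16213.33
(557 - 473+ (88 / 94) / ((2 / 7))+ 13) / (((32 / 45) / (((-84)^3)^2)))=2328282594852480 / 47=49537927550052.77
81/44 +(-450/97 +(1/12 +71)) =68.29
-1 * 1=-1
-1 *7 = -7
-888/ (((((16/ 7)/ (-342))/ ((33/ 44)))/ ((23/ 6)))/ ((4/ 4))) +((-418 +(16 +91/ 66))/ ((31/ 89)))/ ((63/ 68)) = 196312257781/ 515592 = 380751.17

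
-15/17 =-0.88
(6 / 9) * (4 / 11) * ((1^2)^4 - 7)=-16 / 11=-1.45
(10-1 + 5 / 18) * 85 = 14195 / 18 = 788.61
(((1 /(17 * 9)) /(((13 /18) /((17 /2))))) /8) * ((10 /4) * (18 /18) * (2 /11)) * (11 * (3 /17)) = 0.01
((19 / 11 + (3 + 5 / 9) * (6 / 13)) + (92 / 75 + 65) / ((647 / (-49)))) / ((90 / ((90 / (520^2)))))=-0.00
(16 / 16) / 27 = 1 / 27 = 0.04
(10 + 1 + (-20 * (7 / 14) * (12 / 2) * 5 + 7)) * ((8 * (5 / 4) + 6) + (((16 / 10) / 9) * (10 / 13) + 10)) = -287452 / 39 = -7370.56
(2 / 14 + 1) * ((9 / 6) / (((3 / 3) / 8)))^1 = 96 / 7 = 13.71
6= 6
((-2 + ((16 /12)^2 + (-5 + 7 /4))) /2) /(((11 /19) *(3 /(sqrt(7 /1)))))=-2375 *sqrt(7) /2376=-2.64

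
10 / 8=1.25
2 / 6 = 1 / 3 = 0.33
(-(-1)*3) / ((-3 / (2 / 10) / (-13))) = 13 / 5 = 2.60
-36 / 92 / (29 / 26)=-234 / 667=-0.35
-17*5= -85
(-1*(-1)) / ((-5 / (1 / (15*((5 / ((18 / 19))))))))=-6 / 2375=-0.00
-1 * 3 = -3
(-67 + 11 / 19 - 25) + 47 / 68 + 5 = -110763 / 1292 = -85.73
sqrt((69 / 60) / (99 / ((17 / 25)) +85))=sqrt(391) / 280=0.07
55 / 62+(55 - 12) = 2721 / 62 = 43.89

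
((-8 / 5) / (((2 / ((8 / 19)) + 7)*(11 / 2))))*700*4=-35840 / 517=-69.32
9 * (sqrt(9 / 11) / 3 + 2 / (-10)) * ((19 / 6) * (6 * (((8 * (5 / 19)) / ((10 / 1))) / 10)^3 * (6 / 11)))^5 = -2293235712 / 150667473127000251922607421875 + 2293235712 * sqrt(11) / 331468440879400554229736328125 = 0.00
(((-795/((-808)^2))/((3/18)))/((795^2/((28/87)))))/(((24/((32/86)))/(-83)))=581/121354972380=0.00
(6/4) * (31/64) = 93/128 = 0.73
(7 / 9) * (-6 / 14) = -1 / 3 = -0.33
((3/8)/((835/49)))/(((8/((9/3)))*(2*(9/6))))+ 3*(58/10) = 930003/53440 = 17.40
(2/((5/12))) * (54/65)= 1296/325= 3.99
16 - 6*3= -2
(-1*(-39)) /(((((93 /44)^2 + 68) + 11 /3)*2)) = 113256 /442187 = 0.26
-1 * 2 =-2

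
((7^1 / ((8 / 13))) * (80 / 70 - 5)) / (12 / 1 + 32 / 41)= -14391 / 4192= -3.43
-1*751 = -751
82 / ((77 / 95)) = 7790 / 77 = 101.17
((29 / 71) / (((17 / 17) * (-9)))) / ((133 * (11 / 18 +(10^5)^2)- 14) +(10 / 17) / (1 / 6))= -986 / 28895580001538357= -0.00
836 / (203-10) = 836 / 193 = 4.33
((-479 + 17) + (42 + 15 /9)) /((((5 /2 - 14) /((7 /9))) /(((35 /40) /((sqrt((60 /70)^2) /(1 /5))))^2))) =4218557 /3576960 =1.18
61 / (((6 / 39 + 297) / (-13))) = -10309 / 3863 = -2.67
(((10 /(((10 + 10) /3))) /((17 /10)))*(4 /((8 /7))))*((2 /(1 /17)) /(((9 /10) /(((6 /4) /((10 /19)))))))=665 /2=332.50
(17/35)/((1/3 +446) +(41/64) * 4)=816/754145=0.00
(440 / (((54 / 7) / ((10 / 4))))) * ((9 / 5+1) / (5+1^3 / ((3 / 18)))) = 980 / 27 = 36.30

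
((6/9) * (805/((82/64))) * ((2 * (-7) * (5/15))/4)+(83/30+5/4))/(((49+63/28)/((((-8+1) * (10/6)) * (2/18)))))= 25037299/2042415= 12.26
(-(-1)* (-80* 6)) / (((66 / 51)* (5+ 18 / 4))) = -8160 / 209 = -39.04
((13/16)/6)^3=0.00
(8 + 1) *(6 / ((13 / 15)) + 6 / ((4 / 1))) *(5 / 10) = 1971 / 52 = 37.90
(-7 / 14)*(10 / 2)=-5 / 2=-2.50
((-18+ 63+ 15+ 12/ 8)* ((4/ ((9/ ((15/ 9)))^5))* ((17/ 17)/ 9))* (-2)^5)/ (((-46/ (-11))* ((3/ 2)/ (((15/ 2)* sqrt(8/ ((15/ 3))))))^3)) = -3608000000* sqrt(10)/ 990074583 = -11.52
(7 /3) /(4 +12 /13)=91 /192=0.47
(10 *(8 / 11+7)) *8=6800 / 11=618.18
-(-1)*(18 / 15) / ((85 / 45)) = 54 / 85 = 0.64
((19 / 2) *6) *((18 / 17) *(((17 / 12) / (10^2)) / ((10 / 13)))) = 2223 / 2000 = 1.11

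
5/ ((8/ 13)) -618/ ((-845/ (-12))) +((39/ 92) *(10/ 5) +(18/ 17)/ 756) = 10984447/ 55506360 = 0.20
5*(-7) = -35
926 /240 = 463 /120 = 3.86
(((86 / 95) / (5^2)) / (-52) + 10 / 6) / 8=308621 / 1482000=0.21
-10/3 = -3.33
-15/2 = -7.50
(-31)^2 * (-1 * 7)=-6727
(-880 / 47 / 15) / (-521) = 176 / 73461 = 0.00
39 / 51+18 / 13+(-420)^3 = -74087997.85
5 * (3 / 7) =2.14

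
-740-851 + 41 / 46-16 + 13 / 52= -147739 / 92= -1605.86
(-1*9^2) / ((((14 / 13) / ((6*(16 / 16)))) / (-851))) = 2688309 / 7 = 384044.14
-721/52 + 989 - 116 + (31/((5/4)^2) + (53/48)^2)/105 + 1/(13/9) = 9659828731/11232000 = 860.03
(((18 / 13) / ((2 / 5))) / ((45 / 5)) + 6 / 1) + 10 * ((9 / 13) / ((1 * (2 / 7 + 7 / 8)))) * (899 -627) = 275255 / 169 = 1628.73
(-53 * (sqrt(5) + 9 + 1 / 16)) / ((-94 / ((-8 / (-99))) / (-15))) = -38425 / 6204-1060 * sqrt(5) / 1551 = -7.72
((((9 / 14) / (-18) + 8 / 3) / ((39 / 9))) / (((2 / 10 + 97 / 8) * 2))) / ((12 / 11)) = 55 / 2436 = 0.02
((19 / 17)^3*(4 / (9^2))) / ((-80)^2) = 6859 / 636724800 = 0.00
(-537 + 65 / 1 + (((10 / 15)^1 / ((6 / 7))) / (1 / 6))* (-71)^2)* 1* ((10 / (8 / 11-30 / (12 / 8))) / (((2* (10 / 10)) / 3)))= -1901845 / 106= -17941.93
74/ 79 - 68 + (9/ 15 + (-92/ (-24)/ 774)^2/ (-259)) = -146643603942827/ 2206384926480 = -66.46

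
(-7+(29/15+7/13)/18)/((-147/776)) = 9346144/257985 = 36.23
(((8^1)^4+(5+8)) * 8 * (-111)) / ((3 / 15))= -18243960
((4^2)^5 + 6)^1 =1048582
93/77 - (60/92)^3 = 871656/936859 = 0.93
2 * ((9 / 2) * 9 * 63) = 5103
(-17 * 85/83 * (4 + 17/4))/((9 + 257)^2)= -47685/23490992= -0.00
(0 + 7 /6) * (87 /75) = 203 /150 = 1.35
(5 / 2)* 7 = 35 / 2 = 17.50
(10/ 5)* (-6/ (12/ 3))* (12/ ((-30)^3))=1/ 750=0.00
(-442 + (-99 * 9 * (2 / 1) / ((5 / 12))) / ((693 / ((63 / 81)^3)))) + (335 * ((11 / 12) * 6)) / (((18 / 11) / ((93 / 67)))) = 603727 / 540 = 1118.01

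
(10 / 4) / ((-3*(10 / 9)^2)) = -27 / 40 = -0.68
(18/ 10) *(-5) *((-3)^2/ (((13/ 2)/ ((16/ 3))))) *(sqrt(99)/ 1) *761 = -1972512 *sqrt(11)/ 13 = -503237.09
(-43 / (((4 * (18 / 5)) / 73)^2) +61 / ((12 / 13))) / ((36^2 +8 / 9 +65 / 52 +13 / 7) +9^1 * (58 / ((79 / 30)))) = -2978512747 / 4295036304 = -0.69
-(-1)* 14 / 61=14 / 61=0.23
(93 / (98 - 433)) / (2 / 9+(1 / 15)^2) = -1395 / 1139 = -1.22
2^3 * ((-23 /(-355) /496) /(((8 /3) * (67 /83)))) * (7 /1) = 0.00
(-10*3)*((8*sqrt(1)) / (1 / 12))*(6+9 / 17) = -319680 / 17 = -18804.71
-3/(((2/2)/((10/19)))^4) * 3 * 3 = -270000/130321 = -2.07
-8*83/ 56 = -83/ 7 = -11.86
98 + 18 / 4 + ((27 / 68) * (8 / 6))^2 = 59407 / 578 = 102.78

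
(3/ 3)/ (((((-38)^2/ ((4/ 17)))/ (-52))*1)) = -52/ 6137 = -0.01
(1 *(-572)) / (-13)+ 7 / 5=227 / 5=45.40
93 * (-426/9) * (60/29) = -264120/29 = -9107.59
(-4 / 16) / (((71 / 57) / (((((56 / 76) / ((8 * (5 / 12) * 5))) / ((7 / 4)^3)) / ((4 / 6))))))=-216 / 86975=-0.00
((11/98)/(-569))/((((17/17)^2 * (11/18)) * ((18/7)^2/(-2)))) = 1/10242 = 0.00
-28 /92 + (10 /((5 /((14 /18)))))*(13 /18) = 1526 /1863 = 0.82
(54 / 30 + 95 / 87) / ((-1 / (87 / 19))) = -13.24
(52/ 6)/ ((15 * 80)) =13/ 1800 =0.01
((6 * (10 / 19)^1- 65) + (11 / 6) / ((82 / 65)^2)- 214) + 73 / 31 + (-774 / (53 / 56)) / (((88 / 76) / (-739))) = 521677.15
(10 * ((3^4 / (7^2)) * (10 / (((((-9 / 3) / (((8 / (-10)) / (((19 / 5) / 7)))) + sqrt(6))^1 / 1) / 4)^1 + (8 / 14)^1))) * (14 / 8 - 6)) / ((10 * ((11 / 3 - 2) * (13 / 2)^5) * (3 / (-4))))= 170615808 / 25826769787 - 5640192 * sqrt(6) / 3689538541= 0.00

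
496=496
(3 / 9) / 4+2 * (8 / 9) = 1.86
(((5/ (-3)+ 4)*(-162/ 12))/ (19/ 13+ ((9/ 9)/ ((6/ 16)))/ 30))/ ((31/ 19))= -700245/ 56234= -12.45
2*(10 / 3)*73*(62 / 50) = 9052 / 15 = 603.47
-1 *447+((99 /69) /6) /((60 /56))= -154138 /345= -446.78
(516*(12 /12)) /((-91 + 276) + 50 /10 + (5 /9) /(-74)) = 343656 /126535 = 2.72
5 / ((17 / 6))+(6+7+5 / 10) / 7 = 879 / 238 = 3.69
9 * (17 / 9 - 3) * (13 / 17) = -130 / 17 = -7.65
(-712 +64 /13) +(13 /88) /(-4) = -3235753 /4576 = -707.11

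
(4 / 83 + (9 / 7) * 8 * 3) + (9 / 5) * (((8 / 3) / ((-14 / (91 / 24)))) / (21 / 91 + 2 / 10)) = 129621 / 4648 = 27.89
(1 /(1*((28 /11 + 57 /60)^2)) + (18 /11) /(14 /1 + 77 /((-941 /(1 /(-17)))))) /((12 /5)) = 144778134253 /1748809413582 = 0.08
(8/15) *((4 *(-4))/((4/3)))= -32/5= -6.40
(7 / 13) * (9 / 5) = 63 / 65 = 0.97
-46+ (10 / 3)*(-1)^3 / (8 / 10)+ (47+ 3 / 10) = -43 / 15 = -2.87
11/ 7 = 1.57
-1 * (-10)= 10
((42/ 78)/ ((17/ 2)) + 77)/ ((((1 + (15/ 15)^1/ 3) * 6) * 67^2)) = 17031/ 7936552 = 0.00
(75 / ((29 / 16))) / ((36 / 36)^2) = 1200 / 29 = 41.38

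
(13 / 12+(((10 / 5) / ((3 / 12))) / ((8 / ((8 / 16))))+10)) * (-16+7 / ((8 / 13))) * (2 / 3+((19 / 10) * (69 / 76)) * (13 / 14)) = -19599973 / 161280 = -121.53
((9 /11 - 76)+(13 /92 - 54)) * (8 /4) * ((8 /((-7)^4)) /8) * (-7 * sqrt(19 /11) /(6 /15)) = 2.47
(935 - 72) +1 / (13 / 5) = 11224 / 13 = 863.38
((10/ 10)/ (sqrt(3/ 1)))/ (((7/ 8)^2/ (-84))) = -256 * sqrt(3)/ 7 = -63.34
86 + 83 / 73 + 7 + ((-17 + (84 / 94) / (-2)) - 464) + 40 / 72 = -386.75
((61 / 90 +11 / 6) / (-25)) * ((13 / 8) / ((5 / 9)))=-1469 / 5000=-0.29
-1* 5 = -5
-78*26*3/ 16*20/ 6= -2535/ 2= -1267.50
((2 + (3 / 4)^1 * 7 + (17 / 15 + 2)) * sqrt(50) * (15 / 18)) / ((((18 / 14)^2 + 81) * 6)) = 30527 * sqrt(2) / 349920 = 0.12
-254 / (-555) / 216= 127 / 59940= 0.00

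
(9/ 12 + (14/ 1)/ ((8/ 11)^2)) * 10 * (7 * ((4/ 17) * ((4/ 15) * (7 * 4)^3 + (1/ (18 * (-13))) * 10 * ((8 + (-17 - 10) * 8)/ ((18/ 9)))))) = 401828882/ 153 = 2626332.56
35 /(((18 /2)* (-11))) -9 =-9.35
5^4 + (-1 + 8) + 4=636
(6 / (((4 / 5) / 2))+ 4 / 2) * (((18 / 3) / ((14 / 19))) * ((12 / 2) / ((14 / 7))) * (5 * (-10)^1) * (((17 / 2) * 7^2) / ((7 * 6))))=-411825 / 2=-205912.50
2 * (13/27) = 26/27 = 0.96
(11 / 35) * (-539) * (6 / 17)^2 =-30492 / 1445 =-21.10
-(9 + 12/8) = -21/2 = -10.50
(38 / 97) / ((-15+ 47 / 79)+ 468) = 79 / 91471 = 0.00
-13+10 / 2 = -8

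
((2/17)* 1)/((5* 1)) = 2/85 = 0.02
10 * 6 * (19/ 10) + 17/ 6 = 701/ 6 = 116.83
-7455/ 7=-1065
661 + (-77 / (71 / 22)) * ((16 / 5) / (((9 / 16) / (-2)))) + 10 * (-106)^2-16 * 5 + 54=361886353 / 3195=113266.46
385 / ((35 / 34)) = 374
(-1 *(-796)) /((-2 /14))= -5572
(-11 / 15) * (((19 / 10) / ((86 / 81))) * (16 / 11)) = -2052 / 1075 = -1.91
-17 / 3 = -5.67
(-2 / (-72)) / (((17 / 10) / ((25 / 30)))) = 25 / 1836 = 0.01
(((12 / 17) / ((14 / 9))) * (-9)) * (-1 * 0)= 0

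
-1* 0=0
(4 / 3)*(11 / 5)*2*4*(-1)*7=-2464 / 15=-164.27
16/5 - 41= -189/5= -37.80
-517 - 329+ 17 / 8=-6751 / 8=-843.88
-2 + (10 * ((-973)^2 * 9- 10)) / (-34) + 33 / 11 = -42602738 / 17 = -2506043.41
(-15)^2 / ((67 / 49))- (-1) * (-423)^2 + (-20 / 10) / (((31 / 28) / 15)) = 371921028 / 2077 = 179066.46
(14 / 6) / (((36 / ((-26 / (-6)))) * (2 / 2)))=91 / 324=0.28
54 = 54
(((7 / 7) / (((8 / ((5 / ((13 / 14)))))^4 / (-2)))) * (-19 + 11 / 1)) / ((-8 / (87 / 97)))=-130554375 / 354613376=-0.37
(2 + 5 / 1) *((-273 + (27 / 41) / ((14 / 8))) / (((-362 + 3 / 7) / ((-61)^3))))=-124317720681 / 103771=-1198000.60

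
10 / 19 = 0.53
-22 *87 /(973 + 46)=-1914 /1019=-1.88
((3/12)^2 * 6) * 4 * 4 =6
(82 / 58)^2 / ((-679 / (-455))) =109265 / 81577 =1.34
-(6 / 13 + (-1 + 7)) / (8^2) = -21 / 208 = -0.10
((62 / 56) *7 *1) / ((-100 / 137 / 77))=-327019 / 400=-817.55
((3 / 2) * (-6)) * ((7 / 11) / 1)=-63 / 11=-5.73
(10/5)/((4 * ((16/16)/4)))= 2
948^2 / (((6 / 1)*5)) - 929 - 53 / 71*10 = 10302219 / 355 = 29020.34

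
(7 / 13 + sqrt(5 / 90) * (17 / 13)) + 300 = 17 * sqrt(2) / 78 + 3907 / 13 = 300.85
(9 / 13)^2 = 81 / 169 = 0.48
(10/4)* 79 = 197.50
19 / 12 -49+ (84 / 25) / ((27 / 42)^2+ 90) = -27987073 / 590700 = -47.38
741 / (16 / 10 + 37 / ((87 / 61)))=322335 / 11981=26.90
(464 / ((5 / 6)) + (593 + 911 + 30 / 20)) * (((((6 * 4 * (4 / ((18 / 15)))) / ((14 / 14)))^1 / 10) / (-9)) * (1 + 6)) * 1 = -577444 / 45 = -12832.09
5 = 5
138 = 138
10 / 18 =5 / 9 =0.56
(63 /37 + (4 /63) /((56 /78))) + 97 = 98.79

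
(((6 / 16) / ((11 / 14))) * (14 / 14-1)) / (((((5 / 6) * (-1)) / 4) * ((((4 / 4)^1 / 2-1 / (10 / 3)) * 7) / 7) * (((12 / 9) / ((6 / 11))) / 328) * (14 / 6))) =0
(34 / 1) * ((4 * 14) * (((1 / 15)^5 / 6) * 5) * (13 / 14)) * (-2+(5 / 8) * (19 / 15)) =-6409 / 2733750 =-0.00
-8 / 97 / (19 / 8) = -64 / 1843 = -0.03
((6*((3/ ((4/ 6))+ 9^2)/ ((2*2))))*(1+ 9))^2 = 6579225/ 4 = 1644806.25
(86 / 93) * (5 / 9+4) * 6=7052 / 279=25.28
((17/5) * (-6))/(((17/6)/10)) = -72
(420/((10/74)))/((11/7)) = 21756/11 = 1977.82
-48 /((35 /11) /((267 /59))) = -68.27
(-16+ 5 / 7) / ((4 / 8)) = -214 / 7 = -30.57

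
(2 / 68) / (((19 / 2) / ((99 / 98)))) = 99 / 31654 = 0.00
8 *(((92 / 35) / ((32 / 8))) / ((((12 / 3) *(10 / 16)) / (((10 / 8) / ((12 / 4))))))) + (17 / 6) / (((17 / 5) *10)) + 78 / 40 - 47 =-9259 / 210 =-44.09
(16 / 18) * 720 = 640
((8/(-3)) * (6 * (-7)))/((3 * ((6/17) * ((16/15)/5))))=2975/6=495.83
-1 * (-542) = 542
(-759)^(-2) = 1/576081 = 0.00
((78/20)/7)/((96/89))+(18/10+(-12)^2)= 327749/2240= 146.32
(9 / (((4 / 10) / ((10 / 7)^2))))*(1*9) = 20250 / 49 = 413.27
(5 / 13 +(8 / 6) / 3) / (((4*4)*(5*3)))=97 / 28080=0.00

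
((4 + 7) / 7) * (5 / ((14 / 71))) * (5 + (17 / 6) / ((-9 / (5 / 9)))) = 1308175 / 6804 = 192.27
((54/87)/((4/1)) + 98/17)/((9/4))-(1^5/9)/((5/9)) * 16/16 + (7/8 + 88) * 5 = 79299139/177480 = 446.81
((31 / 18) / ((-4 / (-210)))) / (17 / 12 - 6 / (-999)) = 63.55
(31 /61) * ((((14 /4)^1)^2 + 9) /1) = 2635 /244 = 10.80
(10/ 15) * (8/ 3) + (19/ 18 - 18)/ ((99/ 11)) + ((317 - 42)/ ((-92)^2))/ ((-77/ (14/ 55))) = -396097/ 3770712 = -0.11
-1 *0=0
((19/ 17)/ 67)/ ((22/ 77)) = 133/ 2278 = 0.06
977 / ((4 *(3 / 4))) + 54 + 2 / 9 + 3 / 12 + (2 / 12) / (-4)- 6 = 26935 / 72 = 374.10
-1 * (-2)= 2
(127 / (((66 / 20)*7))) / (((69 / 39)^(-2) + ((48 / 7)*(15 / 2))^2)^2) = 121901538010 / 155145861530740113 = 0.00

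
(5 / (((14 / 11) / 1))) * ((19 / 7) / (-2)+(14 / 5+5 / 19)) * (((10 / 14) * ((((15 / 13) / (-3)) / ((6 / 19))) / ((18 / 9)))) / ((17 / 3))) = -623975 / 1212848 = -0.51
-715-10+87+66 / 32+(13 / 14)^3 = -3485631 / 5488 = -635.14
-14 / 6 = -2.33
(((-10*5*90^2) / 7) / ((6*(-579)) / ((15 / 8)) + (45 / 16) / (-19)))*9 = 1846800000 / 6571789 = 281.02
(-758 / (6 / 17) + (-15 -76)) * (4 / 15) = -26864 / 45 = -596.98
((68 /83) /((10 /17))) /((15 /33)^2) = 69938 /10375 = 6.74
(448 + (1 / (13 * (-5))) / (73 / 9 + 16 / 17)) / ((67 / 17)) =685627799 / 6031675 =113.67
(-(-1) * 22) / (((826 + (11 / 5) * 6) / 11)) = 0.29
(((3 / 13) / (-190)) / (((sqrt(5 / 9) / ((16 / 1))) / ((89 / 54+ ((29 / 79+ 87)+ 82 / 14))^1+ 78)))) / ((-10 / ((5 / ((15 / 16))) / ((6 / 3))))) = 16519408*sqrt(5) / 30732975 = 1.20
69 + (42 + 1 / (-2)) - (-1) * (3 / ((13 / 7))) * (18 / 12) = 1468 / 13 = 112.92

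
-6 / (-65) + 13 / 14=929 / 910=1.02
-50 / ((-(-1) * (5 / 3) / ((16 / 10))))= -48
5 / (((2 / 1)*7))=5 / 14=0.36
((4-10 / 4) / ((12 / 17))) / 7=17 / 56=0.30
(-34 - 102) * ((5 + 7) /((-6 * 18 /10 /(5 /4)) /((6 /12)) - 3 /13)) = 176800 /1897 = 93.20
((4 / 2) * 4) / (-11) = -8 / 11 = -0.73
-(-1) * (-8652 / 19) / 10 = -4326 / 95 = -45.54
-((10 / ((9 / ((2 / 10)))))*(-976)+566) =-3142 / 9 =-349.11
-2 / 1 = -2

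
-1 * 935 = -935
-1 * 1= -1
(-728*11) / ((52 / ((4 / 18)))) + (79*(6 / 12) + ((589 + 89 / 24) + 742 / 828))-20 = 319543 / 552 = 578.88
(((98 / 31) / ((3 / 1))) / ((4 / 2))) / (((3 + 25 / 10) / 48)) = 4.60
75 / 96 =25 / 32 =0.78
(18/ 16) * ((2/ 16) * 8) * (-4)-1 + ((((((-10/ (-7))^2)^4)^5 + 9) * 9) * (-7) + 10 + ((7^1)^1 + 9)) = -180000994131242381938226916484086738833299/ 1819087360259722281640410039778286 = -98951264.28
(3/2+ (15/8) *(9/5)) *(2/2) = 39/8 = 4.88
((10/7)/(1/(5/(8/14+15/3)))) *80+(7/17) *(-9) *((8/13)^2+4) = 744140/8619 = 86.34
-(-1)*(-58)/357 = -58/357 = -0.16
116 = 116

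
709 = 709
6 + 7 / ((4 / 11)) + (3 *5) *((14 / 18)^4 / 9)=2036003 / 78732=25.86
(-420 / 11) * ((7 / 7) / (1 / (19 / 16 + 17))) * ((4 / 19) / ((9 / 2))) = -6790 / 209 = -32.49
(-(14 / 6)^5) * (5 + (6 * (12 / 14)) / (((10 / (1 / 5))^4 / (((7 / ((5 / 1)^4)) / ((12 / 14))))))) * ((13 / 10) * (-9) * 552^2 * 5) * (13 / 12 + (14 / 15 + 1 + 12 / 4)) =407470779968022038359 / 10986328125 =37088895883.31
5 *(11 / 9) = 55 / 9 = 6.11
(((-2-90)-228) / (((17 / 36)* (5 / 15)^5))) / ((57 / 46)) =-42923520 / 323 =-132890.15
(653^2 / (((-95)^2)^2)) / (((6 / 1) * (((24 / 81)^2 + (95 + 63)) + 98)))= 103617387 / 30411708560000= 0.00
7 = 7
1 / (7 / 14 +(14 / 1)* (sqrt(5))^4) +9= 6311 / 701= 9.00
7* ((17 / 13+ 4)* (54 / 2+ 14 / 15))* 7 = 472213 / 65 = 7264.82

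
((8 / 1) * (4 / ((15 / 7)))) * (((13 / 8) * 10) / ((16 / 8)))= 364 / 3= 121.33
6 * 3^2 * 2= 108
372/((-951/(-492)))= 61008/317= 192.45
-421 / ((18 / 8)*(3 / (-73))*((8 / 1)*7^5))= 30733 / 907578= 0.03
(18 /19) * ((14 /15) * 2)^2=1568 /475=3.30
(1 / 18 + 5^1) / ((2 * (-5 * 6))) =-91 / 1080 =-0.08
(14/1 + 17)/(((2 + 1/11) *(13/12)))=4092/299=13.69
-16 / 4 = -4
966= 966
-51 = -51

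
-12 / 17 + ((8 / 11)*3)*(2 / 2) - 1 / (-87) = 24199 / 16269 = 1.49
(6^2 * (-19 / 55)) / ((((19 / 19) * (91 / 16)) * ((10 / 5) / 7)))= -5472 / 715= -7.65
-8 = -8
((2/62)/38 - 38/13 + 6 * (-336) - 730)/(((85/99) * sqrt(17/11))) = -833520501 * sqrt(187)/4425746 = -2575.44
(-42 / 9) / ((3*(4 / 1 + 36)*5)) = -7 / 900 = -0.01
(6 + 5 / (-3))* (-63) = -273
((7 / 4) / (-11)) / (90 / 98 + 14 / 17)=-5831 / 63844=-0.09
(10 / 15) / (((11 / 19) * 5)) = 38 / 165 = 0.23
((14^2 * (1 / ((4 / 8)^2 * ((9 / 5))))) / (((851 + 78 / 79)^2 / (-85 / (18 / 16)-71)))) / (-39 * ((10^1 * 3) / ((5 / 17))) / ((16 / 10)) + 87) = 18439408960 / 503086821483699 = 0.00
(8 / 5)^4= 4096 / 625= 6.55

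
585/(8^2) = 585/64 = 9.14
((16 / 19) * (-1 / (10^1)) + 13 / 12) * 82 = 46699 / 570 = 81.93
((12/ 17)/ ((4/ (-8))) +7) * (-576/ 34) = -94.67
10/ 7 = 1.43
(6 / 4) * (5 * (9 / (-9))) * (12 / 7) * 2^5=-2880 / 7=-411.43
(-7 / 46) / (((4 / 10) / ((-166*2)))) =126.30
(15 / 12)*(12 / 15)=1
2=2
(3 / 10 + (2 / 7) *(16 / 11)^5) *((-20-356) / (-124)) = 1144618777 / 174740335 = 6.55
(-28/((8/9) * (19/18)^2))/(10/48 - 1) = 244944/6859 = 35.71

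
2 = 2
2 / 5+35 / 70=9 / 10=0.90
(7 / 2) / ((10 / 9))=63 / 20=3.15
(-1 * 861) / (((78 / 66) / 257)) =-2434047 / 13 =-187234.38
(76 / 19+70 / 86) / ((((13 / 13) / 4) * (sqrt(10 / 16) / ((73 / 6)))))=20148 * sqrt(10) / 215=296.34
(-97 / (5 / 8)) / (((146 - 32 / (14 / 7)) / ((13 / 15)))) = -388 / 375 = -1.03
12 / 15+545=2729 / 5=545.80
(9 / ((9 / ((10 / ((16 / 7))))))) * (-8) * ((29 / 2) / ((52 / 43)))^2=-54425315 / 10816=-5031.93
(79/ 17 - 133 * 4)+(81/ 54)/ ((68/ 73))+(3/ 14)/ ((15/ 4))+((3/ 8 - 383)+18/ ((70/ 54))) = -2128731/ 2380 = -894.42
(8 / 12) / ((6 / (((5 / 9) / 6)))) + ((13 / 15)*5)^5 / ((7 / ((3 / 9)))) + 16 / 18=751763 / 10206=73.66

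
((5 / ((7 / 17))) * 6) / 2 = 255 / 7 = 36.43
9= 9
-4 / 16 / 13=-1 / 52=-0.02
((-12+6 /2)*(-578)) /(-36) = -289 /2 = -144.50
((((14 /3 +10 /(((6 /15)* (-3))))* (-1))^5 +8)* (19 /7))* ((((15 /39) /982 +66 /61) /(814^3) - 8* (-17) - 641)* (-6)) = 93838079549430049949485 /17010336814789032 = 5516532.72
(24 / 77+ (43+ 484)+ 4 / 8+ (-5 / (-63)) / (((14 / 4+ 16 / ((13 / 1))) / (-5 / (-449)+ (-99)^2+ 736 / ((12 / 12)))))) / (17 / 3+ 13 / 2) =53932143649 / 931292901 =57.91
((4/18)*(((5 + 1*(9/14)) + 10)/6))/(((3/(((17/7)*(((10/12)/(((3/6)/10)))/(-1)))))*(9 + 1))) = -6205/7938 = -0.78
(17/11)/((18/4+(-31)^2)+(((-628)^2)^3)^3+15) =34/5078041760664044715297017023231320990867147622208579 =0.00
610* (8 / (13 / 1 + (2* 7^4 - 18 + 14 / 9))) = 43920 / 43187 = 1.02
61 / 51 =1.20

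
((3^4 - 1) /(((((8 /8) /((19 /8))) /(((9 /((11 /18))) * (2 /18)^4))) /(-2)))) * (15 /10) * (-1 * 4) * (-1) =-1520 /297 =-5.12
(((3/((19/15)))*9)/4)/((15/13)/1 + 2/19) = 5265/1244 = 4.23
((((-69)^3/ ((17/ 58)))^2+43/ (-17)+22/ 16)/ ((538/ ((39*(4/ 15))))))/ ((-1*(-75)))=37755816862831639/ 116611500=323774386.43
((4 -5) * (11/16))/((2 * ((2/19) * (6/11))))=-2299/384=-5.99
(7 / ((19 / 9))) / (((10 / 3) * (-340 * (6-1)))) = -189 / 323000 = -0.00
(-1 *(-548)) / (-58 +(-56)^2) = 274 / 1539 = 0.18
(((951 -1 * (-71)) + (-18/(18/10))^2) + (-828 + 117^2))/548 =13983/548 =25.52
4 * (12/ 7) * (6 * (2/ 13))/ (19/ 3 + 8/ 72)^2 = 11664/ 76531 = 0.15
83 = 83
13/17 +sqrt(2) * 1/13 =sqrt(2)/13 +13/17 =0.87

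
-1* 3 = -3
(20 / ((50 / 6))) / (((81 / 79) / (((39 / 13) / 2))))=158 / 45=3.51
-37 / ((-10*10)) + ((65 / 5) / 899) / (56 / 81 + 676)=227914607 / 615949850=0.37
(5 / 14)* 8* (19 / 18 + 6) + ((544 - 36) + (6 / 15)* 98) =178718 / 315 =567.36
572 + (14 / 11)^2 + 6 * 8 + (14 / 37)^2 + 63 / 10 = 1040380087 / 1656490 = 628.06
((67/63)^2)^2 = 20151121/15752961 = 1.28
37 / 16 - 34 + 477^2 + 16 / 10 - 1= 18199833 / 80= 227497.91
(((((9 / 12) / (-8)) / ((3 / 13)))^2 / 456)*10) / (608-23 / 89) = 0.00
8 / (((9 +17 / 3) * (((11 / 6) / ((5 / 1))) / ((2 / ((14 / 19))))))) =3420 / 847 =4.04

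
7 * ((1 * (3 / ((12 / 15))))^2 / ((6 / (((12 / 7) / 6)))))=75 / 16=4.69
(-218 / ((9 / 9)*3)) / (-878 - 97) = 218 / 2925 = 0.07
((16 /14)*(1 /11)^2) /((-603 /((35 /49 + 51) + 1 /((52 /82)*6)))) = -113518 /139432293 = -0.00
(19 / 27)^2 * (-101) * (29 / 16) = -90.65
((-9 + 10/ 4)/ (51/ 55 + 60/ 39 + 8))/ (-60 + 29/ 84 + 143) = -0.01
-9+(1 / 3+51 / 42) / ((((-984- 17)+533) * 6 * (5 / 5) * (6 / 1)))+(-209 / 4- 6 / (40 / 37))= -18180313 / 272160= -66.80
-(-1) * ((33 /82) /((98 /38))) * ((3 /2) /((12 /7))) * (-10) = -3135 /2296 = -1.37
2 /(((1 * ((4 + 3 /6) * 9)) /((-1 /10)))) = -2 /405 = -0.00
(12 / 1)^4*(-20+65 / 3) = 34560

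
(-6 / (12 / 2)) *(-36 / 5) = 36 / 5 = 7.20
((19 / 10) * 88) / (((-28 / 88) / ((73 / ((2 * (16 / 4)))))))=-167827 / 35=-4795.06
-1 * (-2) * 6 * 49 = 588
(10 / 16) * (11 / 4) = 55 / 32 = 1.72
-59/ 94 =-0.63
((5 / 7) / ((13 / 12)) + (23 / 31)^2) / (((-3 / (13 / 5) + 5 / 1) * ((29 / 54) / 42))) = 17139438 / 696725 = 24.60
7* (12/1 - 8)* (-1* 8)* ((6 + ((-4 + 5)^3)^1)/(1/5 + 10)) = -7840/51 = -153.73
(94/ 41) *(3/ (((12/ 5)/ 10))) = 1175/ 41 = 28.66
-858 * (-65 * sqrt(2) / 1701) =18590 * sqrt(2) / 567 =46.37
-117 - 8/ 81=-9485/ 81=-117.10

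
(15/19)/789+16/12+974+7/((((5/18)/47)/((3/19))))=1162.34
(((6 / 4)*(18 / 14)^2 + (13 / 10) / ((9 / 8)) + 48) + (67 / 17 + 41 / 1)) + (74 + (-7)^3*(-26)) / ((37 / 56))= 38019185539 / 2773890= 13706.09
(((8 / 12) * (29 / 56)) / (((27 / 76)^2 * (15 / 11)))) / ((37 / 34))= 15661624 / 8496495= 1.84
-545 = -545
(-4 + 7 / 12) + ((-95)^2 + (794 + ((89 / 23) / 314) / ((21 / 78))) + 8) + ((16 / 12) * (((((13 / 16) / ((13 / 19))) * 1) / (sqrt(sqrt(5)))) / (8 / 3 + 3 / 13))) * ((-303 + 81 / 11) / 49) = 2979742475 / 303324 - 200811 * 5^(3 / 4) / 304535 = 9821.42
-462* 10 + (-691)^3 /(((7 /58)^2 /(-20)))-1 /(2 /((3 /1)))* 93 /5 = 453026952104.75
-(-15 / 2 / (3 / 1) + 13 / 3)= -1.83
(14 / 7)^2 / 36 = 1 / 9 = 0.11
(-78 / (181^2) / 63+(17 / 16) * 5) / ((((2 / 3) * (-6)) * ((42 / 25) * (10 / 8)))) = -292389845 / 462323232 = -0.63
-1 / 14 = -0.07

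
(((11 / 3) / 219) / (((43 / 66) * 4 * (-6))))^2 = 14641 / 12769904016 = 0.00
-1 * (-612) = 612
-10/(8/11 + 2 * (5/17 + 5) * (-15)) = 0.06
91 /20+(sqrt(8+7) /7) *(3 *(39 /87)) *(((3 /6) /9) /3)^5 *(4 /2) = 13 *sqrt(15) /15535083312+91 /20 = 4.55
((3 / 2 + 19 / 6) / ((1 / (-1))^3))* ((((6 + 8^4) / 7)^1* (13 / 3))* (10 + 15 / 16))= -4666025 / 36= -129611.81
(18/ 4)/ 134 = 9/ 268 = 0.03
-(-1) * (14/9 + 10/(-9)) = 4/9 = 0.44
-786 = -786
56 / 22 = 2.55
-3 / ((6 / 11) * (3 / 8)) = -44 / 3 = -14.67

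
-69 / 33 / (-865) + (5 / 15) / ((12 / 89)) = 847663 / 342540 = 2.47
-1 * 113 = -113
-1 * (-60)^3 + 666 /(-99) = 2375926 /11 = 215993.27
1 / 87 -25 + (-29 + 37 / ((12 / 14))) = -1883 / 174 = -10.82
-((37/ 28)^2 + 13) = -11561/ 784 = -14.75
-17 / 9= -1.89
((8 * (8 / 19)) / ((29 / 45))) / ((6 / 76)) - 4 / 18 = 17222 / 261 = 65.98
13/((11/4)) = 52/11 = 4.73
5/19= 0.26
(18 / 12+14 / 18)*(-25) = -56.94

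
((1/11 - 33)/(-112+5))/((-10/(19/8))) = -3439/47080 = -0.07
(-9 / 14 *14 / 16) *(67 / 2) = -603 / 32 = -18.84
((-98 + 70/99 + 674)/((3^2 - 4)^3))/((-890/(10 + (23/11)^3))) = -727291919/7329650625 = -0.10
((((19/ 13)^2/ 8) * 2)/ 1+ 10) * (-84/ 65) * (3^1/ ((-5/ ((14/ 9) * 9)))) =6280722/ 54925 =114.35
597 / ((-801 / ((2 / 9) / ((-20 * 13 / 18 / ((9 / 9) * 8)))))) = 1592 / 17355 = 0.09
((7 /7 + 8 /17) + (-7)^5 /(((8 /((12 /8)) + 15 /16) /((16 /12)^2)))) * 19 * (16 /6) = -1587780904 /6579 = -241340.77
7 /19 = 0.37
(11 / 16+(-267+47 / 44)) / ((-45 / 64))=20748 / 55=377.24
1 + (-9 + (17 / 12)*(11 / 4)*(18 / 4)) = 9.53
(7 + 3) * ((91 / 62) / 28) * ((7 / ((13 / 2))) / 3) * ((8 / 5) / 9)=28 / 837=0.03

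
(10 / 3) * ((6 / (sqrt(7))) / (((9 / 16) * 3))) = 320 * sqrt(7) / 189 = 4.48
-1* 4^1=-4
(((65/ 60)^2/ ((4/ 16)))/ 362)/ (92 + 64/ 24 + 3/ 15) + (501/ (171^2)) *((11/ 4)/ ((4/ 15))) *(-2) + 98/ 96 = 8938493681/ 13389154992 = 0.67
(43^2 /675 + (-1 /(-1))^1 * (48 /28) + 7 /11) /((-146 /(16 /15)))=-2116384 /56912625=-0.04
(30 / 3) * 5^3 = 1250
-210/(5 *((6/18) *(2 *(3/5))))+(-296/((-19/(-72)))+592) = -12059/19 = -634.68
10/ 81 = 0.12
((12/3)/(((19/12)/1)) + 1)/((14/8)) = 268/133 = 2.02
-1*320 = -320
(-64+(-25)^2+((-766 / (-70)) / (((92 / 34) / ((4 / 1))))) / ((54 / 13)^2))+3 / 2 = 330650492 / 586845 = 563.44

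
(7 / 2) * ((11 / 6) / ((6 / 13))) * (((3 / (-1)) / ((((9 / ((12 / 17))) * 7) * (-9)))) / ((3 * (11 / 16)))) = 104 / 4131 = 0.03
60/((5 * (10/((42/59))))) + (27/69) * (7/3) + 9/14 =2.41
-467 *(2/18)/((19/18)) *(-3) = 2802/19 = 147.47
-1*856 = -856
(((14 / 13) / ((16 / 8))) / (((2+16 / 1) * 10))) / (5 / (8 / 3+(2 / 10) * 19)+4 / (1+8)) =0.00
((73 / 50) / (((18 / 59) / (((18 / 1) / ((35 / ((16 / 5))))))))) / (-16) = -4307 / 8750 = -0.49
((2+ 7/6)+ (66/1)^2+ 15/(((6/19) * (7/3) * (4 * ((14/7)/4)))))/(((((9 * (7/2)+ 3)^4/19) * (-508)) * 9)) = -6973475/544078905363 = -0.00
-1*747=-747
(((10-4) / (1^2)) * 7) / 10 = 21 / 5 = 4.20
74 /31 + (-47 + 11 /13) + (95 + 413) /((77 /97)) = 18500102 /31031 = 596.18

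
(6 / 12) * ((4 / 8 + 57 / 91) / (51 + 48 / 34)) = 3485 / 324324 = 0.01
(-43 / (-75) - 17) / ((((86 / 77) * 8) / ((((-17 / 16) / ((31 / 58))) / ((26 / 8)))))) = 2922997 / 2599350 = 1.12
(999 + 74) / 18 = 1073 / 18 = 59.61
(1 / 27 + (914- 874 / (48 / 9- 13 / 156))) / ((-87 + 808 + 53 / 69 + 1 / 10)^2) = 7474188100 / 5209945690341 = 0.00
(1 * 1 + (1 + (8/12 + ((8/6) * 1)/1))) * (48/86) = 2.23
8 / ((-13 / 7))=-56 / 13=-4.31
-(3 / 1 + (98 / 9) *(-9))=95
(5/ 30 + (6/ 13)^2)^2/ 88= 13475/ 8225568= 0.00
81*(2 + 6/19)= 3564/19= 187.58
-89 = -89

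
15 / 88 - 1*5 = -425 / 88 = -4.83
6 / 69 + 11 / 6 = 265 / 138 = 1.92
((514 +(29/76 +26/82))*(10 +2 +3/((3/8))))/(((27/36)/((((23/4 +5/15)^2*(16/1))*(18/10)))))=34186622116/2337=14628421.96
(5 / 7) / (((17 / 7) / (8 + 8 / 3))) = 3.14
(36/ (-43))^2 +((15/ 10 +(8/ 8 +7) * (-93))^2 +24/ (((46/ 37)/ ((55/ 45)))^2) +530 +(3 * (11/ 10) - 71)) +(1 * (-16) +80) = 291482484660217/ 528185340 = 551856.45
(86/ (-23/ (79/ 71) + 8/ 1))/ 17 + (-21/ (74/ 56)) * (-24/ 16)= 14757616/ 629629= 23.44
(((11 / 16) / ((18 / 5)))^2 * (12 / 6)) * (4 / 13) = 3025 / 134784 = 0.02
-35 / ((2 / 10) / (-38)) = 6650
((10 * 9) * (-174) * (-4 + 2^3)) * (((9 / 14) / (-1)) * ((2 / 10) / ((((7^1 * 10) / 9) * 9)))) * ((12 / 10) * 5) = 169128 / 245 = 690.32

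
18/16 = 9/8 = 1.12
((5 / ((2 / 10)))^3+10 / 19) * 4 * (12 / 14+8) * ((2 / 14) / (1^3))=73627480 / 931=79084.30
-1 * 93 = -93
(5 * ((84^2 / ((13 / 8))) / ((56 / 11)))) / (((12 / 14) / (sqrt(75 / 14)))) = 23100 * sqrt(42) / 13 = 11515.78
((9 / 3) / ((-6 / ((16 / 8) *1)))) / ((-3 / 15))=5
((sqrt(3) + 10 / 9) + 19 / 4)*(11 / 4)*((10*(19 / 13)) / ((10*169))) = 209*sqrt(3) / 8788 + 44099 / 316368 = 0.18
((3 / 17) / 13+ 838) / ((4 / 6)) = 1257.02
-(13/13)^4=-1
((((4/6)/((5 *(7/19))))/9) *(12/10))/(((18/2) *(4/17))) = 323/14175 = 0.02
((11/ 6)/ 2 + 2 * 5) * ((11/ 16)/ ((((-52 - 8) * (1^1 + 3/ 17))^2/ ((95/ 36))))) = 7912531/ 1990656000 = 0.00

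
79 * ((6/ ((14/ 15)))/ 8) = 3555/ 56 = 63.48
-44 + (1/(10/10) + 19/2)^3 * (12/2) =27607/4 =6901.75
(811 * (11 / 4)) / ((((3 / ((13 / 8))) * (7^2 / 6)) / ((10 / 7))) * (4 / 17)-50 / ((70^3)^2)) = 1159749135545000 / 1291315423779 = 898.11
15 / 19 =0.79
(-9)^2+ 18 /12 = 165 /2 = 82.50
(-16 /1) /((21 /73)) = -1168 /21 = -55.62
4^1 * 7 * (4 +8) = 336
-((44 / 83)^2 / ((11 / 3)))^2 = -278784 / 47458321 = -0.01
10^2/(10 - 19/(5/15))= -100/47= -2.13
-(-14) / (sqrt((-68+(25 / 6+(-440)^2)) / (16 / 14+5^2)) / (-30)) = -180*sqrt(991679318) / 1161217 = -4.88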